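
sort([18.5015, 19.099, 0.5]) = [0.5, 18.5015, 19.099]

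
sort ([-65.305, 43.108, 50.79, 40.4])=[-65.305, 40.4, 43.108, 50.79]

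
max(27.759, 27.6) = 27.759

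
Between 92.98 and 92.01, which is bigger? 92.98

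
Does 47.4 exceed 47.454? No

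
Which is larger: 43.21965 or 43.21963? 43.21965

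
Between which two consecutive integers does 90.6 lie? 90 and 91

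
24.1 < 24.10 False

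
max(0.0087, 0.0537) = 0.0537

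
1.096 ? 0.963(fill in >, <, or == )>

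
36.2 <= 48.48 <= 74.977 True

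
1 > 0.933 True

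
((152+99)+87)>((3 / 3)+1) True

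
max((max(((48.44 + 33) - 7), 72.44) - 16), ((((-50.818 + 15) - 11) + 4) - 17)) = 58.44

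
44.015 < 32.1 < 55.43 False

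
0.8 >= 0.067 True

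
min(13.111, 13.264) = 13.111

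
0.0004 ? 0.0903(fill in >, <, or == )<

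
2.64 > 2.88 False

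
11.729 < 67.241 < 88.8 True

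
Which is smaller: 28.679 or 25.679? 25.679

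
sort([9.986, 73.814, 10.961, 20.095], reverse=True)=[73.814, 20.095, 10.961, 9.986]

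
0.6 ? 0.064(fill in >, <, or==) >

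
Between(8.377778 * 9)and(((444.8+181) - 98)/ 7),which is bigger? (8.377778 * 9)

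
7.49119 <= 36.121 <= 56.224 True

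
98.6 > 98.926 False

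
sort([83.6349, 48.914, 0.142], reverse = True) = [83.6349, 48.914, 0.142]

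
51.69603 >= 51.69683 False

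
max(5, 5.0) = 5.0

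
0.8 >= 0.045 True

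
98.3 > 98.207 True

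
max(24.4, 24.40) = 24.40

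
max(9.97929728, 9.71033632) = 9.97929728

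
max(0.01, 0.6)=0.6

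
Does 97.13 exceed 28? Yes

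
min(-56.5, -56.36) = -56.5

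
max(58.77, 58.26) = 58.77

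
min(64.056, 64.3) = 64.056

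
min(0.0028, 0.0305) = 0.0028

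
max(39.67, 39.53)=39.67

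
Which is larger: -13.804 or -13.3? -13.3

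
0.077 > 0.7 False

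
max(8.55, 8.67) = 8.67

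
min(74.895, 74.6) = 74.6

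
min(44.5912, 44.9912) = 44.5912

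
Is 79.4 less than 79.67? Yes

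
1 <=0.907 False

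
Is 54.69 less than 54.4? No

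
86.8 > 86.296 True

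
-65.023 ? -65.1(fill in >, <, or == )>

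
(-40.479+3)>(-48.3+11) False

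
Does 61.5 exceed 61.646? No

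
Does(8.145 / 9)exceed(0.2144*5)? No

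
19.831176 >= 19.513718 True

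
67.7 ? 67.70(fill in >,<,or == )==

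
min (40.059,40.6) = 40.059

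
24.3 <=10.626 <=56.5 False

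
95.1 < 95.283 True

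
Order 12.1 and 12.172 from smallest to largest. 12.1, 12.172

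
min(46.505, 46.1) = 46.1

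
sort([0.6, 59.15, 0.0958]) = [0.0958, 0.6, 59.15]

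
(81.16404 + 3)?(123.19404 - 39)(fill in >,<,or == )<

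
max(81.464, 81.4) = 81.464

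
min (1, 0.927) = 0.927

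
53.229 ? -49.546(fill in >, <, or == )>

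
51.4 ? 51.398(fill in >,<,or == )>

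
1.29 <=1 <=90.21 False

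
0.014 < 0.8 True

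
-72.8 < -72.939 False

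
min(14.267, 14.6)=14.267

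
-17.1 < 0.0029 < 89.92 True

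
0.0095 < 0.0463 True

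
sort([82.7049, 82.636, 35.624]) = [35.624, 82.636, 82.7049]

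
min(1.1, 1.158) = 1.1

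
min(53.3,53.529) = 53.3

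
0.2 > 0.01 True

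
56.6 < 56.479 False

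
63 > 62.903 True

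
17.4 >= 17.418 False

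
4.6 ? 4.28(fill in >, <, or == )>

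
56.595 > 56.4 True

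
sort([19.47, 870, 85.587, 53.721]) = [19.47, 53.721, 85.587, 870]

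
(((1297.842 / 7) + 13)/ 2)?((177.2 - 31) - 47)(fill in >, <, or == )>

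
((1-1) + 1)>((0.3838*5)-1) True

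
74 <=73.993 False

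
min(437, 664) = 437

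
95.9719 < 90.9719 False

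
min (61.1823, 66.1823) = 61.1823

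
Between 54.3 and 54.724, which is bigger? 54.724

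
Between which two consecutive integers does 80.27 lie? 80 and 81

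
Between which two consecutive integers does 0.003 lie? 0 and 1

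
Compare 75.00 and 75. They are equal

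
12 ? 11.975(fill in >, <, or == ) >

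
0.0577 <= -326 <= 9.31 False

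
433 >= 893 False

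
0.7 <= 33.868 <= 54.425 True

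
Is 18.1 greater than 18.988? No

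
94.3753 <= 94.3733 False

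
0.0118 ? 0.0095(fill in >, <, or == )>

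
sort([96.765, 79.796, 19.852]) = [19.852, 79.796, 96.765]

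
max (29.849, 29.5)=29.849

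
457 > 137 True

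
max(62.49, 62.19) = 62.49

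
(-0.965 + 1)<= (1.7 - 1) True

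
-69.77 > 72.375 False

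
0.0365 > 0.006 True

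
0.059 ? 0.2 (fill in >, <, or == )<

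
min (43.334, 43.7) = 43.334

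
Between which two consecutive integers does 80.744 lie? 80 and 81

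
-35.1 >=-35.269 True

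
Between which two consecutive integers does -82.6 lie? -83 and -82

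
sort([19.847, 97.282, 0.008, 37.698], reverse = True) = [97.282, 37.698, 19.847, 0.008]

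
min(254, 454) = 254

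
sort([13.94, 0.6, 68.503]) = [0.6, 13.94, 68.503]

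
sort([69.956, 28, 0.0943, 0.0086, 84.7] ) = [0.0086, 0.0943, 28, 69.956, 84.7]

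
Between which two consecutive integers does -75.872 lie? -76 and -75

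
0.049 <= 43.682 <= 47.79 True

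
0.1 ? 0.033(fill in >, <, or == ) >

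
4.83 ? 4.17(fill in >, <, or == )>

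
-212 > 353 False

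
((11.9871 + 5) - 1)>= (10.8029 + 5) True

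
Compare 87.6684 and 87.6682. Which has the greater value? 87.6684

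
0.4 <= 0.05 False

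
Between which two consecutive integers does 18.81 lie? 18 and 19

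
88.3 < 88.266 False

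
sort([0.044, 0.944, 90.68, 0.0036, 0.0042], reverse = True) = [90.68, 0.944, 0.044, 0.0042, 0.0036]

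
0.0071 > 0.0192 False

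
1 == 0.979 False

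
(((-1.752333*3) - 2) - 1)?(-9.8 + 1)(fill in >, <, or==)>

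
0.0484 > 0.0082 True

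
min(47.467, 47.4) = 47.4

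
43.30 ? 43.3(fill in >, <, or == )==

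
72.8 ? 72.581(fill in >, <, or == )>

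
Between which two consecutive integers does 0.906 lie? 0 and 1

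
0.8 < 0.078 False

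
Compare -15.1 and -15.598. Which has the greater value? -15.1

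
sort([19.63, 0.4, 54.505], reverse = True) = [54.505, 19.63, 0.4]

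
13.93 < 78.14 True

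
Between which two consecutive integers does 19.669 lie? 19 and 20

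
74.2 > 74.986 False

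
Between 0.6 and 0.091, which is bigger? 0.6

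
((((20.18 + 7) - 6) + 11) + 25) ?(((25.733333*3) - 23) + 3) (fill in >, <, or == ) <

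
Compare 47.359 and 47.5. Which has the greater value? 47.5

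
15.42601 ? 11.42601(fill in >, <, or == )>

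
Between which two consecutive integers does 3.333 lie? 3 and 4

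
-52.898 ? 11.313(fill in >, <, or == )<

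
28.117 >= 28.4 False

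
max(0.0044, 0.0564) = 0.0564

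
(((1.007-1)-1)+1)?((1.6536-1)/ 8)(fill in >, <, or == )<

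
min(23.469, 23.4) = 23.4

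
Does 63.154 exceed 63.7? No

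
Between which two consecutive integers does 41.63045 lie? 41 and 42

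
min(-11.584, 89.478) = -11.584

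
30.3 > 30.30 False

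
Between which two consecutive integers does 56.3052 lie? 56 and 57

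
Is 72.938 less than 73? Yes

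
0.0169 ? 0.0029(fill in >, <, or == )>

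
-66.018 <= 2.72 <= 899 True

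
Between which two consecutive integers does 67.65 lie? 67 and 68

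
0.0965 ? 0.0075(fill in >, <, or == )>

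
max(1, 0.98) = 1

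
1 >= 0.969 True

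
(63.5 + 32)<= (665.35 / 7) False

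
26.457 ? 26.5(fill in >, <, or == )<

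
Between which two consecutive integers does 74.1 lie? 74 and 75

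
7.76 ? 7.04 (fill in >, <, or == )>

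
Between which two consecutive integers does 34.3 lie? 34 and 35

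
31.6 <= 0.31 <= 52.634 False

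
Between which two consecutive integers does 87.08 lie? 87 and 88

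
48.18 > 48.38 False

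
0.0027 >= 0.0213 False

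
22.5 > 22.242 True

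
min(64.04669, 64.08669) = 64.04669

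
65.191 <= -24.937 False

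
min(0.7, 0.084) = 0.084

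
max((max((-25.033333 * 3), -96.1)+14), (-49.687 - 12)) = -61.099999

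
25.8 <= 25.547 False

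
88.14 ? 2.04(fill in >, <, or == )>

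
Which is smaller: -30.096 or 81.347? -30.096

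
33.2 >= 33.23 False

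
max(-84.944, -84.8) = -84.8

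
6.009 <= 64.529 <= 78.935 True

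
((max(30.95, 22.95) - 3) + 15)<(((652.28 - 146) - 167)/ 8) False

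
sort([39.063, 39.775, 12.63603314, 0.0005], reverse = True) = [39.775, 39.063, 12.63603314, 0.0005]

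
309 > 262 True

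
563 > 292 True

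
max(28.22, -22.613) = 28.22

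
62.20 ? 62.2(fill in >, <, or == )==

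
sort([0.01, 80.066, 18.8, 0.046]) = [0.01, 0.046, 18.8, 80.066]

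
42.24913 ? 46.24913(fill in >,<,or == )<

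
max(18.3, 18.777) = 18.777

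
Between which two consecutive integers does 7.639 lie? 7 and 8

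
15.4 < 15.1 False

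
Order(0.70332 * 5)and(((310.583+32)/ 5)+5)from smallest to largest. (0.70332 * 5), (((310.583+32)/ 5)+5)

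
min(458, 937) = 458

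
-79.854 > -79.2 False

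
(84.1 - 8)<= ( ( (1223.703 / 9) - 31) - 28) True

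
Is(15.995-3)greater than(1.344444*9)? Yes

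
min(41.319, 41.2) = 41.2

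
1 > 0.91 True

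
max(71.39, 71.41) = 71.41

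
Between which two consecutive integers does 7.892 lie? 7 and 8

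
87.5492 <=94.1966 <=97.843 True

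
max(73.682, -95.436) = 73.682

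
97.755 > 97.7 True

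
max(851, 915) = 915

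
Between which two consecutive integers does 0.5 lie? 0 and 1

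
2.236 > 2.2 True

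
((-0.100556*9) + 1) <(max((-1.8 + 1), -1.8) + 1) True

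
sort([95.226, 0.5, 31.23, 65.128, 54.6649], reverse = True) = [95.226, 65.128, 54.6649, 31.23, 0.5]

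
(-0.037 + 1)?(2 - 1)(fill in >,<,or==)<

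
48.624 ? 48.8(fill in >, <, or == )<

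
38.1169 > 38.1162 True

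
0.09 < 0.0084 False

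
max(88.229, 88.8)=88.8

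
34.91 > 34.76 True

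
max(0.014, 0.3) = 0.3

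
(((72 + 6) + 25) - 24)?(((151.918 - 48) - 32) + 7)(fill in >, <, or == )>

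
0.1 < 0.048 False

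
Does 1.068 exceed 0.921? Yes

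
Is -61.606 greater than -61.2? No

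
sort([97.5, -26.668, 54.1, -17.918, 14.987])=[-26.668, -17.918, 14.987, 54.1, 97.5]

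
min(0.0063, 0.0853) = 0.0063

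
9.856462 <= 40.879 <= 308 True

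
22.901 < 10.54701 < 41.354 False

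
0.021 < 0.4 True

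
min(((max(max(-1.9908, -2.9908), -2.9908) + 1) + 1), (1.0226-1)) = 0.0092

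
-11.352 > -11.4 True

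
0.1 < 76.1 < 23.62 False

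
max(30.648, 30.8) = 30.8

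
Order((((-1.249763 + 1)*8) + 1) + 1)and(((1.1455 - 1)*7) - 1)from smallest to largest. ((((-1.249763 + 1)*8) + 1) + 1), (((1.1455 - 1)*7) - 1)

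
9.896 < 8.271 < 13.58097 False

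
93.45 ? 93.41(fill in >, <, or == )>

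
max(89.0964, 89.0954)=89.0964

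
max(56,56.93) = 56.93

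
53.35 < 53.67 True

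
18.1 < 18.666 True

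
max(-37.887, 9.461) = 9.461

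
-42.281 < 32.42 True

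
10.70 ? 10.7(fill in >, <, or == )==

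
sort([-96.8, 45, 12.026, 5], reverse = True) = [45, 12.026, 5, -96.8]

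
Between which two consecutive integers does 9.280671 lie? 9 and 10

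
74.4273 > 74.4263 True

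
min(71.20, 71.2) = 71.20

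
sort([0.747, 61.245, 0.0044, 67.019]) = [0.0044, 0.747, 61.245, 67.019]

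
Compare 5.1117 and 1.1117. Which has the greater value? 5.1117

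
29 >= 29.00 True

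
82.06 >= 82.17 False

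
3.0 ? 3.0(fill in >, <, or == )==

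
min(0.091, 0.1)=0.091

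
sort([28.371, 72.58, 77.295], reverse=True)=[77.295, 72.58, 28.371]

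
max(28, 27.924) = 28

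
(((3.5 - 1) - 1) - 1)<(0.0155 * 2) False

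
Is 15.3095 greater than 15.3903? No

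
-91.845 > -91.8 False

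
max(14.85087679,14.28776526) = 14.85087679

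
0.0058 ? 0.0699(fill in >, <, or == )<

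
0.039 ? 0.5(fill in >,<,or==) <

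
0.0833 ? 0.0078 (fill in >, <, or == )>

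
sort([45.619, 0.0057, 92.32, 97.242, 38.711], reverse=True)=[97.242, 92.32, 45.619, 38.711, 0.0057]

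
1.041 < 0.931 False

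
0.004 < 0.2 True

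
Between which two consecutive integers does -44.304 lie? -45 and -44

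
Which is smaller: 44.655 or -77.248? -77.248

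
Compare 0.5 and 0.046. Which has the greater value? 0.5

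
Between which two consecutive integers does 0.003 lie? 0 and 1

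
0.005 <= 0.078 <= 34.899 True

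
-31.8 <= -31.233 True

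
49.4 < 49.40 False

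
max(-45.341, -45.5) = -45.341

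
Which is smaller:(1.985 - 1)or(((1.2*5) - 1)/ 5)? (1.985 - 1)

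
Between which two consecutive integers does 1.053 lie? 1 and 2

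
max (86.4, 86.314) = 86.4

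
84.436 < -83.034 False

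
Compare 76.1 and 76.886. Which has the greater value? 76.886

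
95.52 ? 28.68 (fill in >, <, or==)>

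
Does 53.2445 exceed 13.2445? Yes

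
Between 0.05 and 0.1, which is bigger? 0.1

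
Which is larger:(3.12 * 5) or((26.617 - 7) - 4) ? ((26.617 - 7) - 4)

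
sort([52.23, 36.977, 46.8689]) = [36.977, 46.8689, 52.23]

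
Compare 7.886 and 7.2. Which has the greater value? 7.886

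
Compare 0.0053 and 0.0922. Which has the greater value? 0.0922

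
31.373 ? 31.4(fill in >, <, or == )<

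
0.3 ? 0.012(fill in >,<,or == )>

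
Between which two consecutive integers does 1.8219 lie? 1 and 2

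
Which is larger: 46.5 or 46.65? 46.65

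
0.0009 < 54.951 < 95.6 True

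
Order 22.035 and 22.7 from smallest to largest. 22.035, 22.7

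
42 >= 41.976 True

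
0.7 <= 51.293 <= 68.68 True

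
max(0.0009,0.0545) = 0.0545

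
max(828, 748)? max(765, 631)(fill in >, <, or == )>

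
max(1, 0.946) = 1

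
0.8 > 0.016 True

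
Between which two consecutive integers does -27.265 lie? -28 and -27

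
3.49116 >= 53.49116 False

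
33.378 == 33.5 False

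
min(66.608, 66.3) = 66.3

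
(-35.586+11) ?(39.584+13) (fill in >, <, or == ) <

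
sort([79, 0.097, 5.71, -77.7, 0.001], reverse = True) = [79, 5.71, 0.097, 0.001, -77.7]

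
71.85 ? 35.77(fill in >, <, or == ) >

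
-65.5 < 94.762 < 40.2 False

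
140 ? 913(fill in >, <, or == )<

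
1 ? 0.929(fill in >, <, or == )>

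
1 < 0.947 False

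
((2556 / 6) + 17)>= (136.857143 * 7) False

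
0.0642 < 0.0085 False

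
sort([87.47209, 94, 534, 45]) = [45, 87.47209, 94, 534]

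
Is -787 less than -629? Yes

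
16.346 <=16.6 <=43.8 True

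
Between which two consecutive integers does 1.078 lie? 1 and 2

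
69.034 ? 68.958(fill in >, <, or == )>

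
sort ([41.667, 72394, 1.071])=[1.071, 41.667, 72394]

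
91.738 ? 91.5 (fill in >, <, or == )>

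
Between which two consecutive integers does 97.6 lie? 97 and 98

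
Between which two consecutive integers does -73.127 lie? -74 and -73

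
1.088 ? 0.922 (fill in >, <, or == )>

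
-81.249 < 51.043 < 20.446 False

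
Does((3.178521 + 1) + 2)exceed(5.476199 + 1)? No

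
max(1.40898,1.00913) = 1.40898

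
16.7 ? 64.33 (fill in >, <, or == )<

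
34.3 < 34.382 True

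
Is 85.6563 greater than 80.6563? Yes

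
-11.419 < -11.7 False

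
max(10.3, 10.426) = 10.426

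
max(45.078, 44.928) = 45.078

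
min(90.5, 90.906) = 90.5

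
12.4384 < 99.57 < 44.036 False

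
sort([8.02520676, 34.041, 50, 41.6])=[8.02520676, 34.041, 41.6, 50]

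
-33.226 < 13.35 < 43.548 True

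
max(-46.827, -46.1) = -46.1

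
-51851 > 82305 False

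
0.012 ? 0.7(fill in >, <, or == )<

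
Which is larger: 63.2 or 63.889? 63.889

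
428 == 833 False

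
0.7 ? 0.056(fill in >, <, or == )>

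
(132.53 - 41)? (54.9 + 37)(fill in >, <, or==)<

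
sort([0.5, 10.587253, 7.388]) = [0.5, 7.388, 10.587253]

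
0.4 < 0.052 False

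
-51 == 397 False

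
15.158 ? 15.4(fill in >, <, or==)<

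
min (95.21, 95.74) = 95.21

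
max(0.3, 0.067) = 0.3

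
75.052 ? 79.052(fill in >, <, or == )<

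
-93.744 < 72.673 True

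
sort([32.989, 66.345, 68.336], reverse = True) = [68.336, 66.345, 32.989]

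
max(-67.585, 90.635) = 90.635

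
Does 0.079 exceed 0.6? No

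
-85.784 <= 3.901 True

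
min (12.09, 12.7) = 12.09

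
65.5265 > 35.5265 True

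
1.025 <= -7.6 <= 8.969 False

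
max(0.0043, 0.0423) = 0.0423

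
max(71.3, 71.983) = 71.983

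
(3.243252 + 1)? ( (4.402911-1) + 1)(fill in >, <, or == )<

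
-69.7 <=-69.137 True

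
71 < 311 True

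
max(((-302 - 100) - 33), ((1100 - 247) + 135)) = 988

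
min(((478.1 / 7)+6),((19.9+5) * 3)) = 74.3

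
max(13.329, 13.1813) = 13.329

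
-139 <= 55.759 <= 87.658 True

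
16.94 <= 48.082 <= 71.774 True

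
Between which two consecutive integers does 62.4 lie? 62 and 63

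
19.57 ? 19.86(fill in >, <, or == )<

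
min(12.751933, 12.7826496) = 12.751933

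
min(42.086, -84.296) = -84.296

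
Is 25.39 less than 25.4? Yes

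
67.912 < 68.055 True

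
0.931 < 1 True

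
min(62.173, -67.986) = -67.986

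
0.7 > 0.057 True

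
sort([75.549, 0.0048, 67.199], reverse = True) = [75.549, 67.199, 0.0048]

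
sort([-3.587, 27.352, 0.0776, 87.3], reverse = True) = [87.3, 27.352, 0.0776, -3.587]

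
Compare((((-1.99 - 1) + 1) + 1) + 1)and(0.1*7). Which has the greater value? (0.1*7)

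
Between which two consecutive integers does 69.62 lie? 69 and 70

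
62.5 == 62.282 False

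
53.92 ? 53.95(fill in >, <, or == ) <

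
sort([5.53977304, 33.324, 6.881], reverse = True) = [33.324, 6.881, 5.53977304]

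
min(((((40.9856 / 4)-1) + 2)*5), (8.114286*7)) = 56.232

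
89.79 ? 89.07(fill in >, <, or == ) >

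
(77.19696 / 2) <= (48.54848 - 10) False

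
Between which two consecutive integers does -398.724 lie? -399 and -398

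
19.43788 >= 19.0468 True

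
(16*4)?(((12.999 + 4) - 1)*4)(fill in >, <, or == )>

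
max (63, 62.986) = 63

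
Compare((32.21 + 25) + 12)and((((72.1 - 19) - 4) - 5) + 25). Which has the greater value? ((32.21 + 25) + 12)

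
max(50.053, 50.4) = 50.4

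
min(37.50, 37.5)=37.50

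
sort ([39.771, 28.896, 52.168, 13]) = [13, 28.896, 39.771, 52.168]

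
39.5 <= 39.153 False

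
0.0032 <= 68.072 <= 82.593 True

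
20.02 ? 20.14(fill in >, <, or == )<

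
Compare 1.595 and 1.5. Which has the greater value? 1.595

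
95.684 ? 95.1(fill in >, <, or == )>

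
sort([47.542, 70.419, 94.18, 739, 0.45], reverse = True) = [739, 94.18, 70.419, 47.542, 0.45]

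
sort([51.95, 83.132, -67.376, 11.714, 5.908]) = [-67.376, 5.908, 11.714, 51.95, 83.132]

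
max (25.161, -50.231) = 25.161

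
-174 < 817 True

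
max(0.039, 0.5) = 0.5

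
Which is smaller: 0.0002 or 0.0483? 0.0002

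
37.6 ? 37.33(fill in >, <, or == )>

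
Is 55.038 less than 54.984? No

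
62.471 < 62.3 False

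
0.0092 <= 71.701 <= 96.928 True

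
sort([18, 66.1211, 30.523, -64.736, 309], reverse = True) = [309, 66.1211, 30.523, 18, -64.736]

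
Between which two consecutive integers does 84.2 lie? 84 and 85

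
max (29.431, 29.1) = 29.431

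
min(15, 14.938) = 14.938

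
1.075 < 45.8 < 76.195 True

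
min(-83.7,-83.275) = -83.7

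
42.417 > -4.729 True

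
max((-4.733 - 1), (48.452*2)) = 96.904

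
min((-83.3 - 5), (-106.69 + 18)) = -88.69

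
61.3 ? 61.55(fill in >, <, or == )<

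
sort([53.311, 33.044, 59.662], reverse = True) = [59.662, 53.311, 33.044]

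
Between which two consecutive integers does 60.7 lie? 60 and 61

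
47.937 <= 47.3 False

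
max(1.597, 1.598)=1.598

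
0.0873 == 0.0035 False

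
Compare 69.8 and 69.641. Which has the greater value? 69.8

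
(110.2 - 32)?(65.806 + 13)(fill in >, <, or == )<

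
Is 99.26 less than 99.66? Yes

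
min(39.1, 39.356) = 39.1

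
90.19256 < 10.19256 False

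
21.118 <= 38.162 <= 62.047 True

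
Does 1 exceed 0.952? Yes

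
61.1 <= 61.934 True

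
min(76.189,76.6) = 76.189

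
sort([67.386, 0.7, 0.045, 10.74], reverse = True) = [67.386, 10.74, 0.7, 0.045]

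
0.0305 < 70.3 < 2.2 False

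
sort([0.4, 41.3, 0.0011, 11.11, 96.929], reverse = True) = [96.929, 41.3, 11.11, 0.4, 0.0011]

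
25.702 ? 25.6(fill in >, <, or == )>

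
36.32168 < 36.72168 True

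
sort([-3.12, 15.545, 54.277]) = [-3.12, 15.545, 54.277]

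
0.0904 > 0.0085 True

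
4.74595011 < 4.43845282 False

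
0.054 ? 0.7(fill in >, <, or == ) <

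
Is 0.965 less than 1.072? Yes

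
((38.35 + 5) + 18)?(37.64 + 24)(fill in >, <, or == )<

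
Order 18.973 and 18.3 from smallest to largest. 18.3, 18.973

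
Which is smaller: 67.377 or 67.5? 67.377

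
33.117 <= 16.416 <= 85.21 False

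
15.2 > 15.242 False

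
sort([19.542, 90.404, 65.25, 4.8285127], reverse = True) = [90.404, 65.25, 19.542, 4.8285127]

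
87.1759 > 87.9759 False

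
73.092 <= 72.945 False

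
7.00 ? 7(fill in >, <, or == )==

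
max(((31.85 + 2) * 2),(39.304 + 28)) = 67.7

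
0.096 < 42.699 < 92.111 True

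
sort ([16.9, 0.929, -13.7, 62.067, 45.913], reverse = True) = [62.067, 45.913, 16.9, 0.929, -13.7]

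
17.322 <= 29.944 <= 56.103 True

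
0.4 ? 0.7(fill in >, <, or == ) <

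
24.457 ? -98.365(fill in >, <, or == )>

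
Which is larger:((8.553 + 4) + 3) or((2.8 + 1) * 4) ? ((8.553 + 4) + 3)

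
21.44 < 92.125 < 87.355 False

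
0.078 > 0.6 False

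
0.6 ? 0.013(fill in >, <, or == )>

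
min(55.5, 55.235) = 55.235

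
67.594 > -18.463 True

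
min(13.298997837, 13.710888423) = 13.298997837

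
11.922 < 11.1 False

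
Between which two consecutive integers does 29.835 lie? 29 and 30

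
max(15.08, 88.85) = 88.85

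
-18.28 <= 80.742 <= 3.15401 False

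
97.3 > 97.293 True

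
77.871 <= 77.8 False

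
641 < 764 True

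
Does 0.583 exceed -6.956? Yes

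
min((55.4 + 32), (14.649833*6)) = 87.4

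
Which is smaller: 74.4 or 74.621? 74.4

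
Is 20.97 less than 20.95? No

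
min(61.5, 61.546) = 61.5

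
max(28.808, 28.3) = 28.808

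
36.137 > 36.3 False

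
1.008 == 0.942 False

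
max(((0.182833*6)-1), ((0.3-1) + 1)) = 0.3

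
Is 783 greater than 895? No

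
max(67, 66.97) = 67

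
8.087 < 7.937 False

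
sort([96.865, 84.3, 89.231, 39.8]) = [39.8, 84.3, 89.231, 96.865]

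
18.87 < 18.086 False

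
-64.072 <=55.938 True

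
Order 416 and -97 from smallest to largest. -97, 416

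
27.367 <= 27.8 True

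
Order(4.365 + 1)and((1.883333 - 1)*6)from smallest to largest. ((1.883333 - 1)*6), (4.365 + 1)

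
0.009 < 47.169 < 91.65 True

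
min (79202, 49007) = 49007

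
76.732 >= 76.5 True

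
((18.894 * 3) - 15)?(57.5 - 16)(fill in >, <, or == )>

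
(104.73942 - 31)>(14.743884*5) True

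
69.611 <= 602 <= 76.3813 False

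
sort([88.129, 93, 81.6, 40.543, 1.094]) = [1.094, 40.543, 81.6, 88.129, 93]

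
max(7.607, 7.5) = 7.607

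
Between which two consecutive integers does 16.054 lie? 16 and 17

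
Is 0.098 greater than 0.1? No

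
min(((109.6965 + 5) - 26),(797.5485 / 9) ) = 88.6165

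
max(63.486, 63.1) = 63.486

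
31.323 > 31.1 True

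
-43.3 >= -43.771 True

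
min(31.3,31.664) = 31.3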